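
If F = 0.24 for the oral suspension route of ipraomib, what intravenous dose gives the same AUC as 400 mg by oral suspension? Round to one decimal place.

D_iv = 96.0 mg

Systemic exposure from an extravascular dose = F × D_ev, so the equivalent IV dose is F × D_ev.
D_iv = F × D_ev = 0.24 × 400 = 96 mg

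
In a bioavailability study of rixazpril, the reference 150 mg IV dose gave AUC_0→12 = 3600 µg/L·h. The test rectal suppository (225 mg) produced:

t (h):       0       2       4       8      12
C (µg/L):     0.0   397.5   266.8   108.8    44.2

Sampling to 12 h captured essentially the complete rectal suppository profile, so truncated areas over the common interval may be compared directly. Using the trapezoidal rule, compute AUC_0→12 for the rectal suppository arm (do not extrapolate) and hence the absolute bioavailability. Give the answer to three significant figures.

F = 0.392

Trapezoidal AUC_0→12 (rectal suppository):
  [0→2]: (0.0+397.5)/2 × 2 = 397.5
  [2→4]: (397.5+266.8)/2 × 2 = 664.3
  [4→8]: (266.8+108.8)/2 × 4 = 751.2
  [8→12]: (108.8+44.2)/2 × 4 = 306.0
  Sum = 2119.0 µg/L·h
F = (AUC_ev/D_ev)/(AUC_iv/D_iv) = (2119.0/225)/(3600/150) = 9.41778/24 = 0.3924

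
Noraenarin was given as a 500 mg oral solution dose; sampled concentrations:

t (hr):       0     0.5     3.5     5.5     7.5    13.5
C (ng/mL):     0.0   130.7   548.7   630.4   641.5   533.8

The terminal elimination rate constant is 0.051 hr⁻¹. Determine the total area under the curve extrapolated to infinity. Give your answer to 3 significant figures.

Trapezoidal AUC_0→13.5:
  [0→0.5]: (0.0+130.7)/2 × 0.5 = 32.675
  [0.5→3.5]: (130.7+548.7)/2 × 3 = 1019.1
  [3.5→5.5]: (548.7+630.4)/2 × 2 = 1179.1
  [5.5→7.5]: (630.4+641.5)/2 × 2 = 1271.9
  [7.5→13.5]: (641.5+533.8)/2 × 6 = 3525.9
  Sum = 7028.675 ng/mL·hr
Extrapolated tail: C_last / k_e = 533.8 / 0.051 = 10466.667
AUC_0→∞ = 7028.675 + 10466.667 = 17495.342 ng/mL·hr

AUC = 17500 ng/mL·hr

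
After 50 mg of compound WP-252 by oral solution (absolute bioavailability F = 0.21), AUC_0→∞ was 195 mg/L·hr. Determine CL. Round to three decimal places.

CL = F × Dose / AUC_0→∞
   = 0.21 × 50 / 195 = 0.0538462 L/hr

CL = 0.054 L/hr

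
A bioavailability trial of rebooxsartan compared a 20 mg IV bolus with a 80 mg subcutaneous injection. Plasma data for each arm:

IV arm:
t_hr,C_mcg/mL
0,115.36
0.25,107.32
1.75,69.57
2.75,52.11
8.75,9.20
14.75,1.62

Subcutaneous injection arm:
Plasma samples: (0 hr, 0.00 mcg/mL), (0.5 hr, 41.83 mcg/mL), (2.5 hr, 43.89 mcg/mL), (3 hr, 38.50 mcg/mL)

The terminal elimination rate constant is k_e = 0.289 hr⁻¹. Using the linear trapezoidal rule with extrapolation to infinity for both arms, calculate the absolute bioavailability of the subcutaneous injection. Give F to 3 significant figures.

F = 0.141

Trapezoidal AUC_0→14.75 (IV):
  [0→0.25]: (115.36+107.32)/2 × 0.25 = 27.835
  [0.25→1.75]: (107.32+69.57)/2 × 1.5 = 132.6675
  [1.75→2.75]: (69.57+52.11)/2 × 1 = 60.84
  [2.75→8.75]: (52.11+9.20)/2 × 6 = 183.93
  [8.75→14.75]: (9.20+1.62)/2 × 6 = 32.46
  Sum = 437.7325 mcg/mL·hr
IV tail: 1.62/0.289 = 5.606; AUC_iv,0→∞ = 437.7325 + 5.606 = 443.3385 mcg/mL·hr
Trapezoidal AUC_0→3 (subcutaneous injection):
  [0→0.5]: (0.00+41.83)/2 × 0.5 = 10.4575
  [0.5→2.5]: (41.83+43.89)/2 × 2 = 85.72
  [2.5→3]: (43.89+38.50)/2 × 0.5 = 20.5975
  Sum = 116.775 mcg/mL·hr
subcutaneous injection tail: 38.50/0.289 = 133.218; AUC_ev,0→∞ = 116.775 + 133.218 = 249.993 mcg/mL·hr
F = (AUC_ev/D_ev)/(AUC_iv/D_iv) = (249.993/80)/(443.3385/20) = 3.1249125/22.166925 = 0.1410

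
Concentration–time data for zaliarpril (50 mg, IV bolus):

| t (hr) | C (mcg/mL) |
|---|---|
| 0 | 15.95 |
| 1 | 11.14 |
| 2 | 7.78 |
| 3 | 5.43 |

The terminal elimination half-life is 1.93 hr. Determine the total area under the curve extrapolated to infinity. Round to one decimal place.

Trapezoidal AUC_0→3:
  [0→1]: (15.95+11.14)/2 × 1 = 13.545
  [1→2]: (11.14+7.78)/2 × 1 = 9.46
  [2→3]: (7.78+5.43)/2 × 1 = 6.605
  Sum = 29.61 mcg/mL·hr
k_e = ln2 / t½ = 0.693147 / 1.93 = 0.3591 hr^-1
Extrapolated tail: C_last / k_e = 5.43 / 0.3591 = 15.121
AUC_0→∞ = 29.61 + 15.121 = 44.731 mcg/mL·hr

AUC = 44.7 mcg/mL·hr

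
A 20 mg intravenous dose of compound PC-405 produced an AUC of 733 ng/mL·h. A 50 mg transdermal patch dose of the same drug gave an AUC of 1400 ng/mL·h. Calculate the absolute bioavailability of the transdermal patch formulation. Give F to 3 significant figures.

F = (AUC_ev / D_ev) / (AUC_iv / D_iv)
  = (1400/50) / (733/20)
  = 28 / 36.65 = 0.7640

F = 0.764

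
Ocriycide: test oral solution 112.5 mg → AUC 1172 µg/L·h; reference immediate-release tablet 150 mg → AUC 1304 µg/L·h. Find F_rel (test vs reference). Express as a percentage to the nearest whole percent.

F_rel = (AUC_test/D_test) / (AUC_ref/D_ref)
      = (1172/112.5) / (1304/150)
      = 10.4178 / 8.69333 = 1.1984 = 119.84%

F_rel = 120%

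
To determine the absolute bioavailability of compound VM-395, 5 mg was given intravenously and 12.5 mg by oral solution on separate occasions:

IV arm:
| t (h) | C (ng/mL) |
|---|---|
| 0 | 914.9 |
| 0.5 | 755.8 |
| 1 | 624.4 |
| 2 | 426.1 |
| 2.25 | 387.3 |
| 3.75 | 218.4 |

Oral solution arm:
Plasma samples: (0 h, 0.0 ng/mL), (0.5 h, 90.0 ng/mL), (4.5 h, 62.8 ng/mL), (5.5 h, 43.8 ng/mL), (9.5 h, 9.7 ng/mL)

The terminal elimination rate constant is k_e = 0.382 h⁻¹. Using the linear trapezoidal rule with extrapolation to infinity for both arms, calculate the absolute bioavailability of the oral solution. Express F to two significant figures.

Trapezoidal AUC_0→3.75 (IV):
  [0→0.5]: (914.9+755.8)/2 × 0.5 = 417.675
  [0.5→1]: (755.8+624.4)/2 × 0.5 = 345.05
  [1→2]: (624.4+426.1)/2 × 1 = 525.25
  [2→2.25]: (426.1+387.3)/2 × 0.25 = 101.675
  [2.25→3.75]: (387.3+218.4)/2 × 1.5 = 454.275
  Sum = 1843.925 ng/mL·h
IV tail: 218.4/0.382 = 571.728; AUC_iv,0→∞ = 1843.925 + 571.728 = 2415.653 ng/mL·h
Trapezoidal AUC_0→9.5 (oral solution):
  [0→0.5]: (0.0+90.0)/2 × 0.5 = 22.5
  [0.5→4.5]: (90.0+62.8)/2 × 4 = 305.6
  [4.5→5.5]: (62.8+43.8)/2 × 1 = 53.3
  [5.5→9.5]: (43.8+9.7)/2 × 4 = 107.0
  Sum = 488.4 ng/mL·h
oral solution tail: 9.7/0.382 = 25.393; AUC_ev,0→∞ = 488.4 + 25.393 = 513.793 ng/mL·h
F = (AUC_ev/D_ev)/(AUC_iv/D_iv) = (513.793/12.5)/(2415.653/5) = 41.10344/483.1306 = 0.0851

F = 0.085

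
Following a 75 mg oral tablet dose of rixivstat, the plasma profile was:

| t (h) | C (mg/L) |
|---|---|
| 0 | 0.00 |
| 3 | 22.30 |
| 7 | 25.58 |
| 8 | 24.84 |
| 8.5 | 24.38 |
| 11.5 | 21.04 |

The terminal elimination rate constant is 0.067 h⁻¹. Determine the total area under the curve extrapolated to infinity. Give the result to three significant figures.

AUC = 549 mg/L·h

Trapezoidal AUC_0→11.5:
  [0→3]: (0.00+22.30)/2 × 3 = 33.45
  [3→7]: (22.30+25.58)/2 × 4 = 95.76
  [7→8]: (25.58+24.84)/2 × 1 = 25.21
  [8→8.5]: (24.84+24.38)/2 × 0.5 = 12.305
  [8.5→11.5]: (24.38+21.04)/2 × 3 = 68.13
  Sum = 234.855 mg/L·h
Extrapolated tail: C_last / k_e = 21.04 / 0.067 = 314.030
AUC_0→∞ = 234.855 + 314.030 = 548.885 mg/L·h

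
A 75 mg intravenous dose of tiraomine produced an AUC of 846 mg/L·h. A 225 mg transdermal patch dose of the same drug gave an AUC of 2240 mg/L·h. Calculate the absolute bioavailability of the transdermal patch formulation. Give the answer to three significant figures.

F = (AUC_ev / D_ev) / (AUC_iv / D_iv)
  = (2240/225) / (846/75)
  = 9.95556 / 11.28 = 0.8826

F = 0.883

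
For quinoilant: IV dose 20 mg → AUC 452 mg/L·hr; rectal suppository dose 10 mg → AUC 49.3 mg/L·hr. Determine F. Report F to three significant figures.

F = 0.218

F = (AUC_ev / D_ev) / (AUC_iv / D_iv)
  = (49.3/10) / (452/20)
  = 4.93 / 22.6 = 0.2181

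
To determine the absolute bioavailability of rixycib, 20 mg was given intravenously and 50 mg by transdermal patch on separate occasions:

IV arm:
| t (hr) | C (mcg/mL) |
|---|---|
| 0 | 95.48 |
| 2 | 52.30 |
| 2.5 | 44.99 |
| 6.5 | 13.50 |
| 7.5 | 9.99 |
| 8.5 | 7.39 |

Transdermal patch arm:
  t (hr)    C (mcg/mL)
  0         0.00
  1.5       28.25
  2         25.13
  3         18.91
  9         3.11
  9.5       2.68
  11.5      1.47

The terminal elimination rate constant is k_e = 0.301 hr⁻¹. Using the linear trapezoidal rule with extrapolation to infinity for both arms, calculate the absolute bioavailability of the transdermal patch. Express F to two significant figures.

F = 0.16

Trapezoidal AUC_0→8.5 (IV):
  [0→2]: (95.48+52.30)/2 × 2 = 147.78
  [2→2.5]: (52.30+44.99)/2 × 0.5 = 24.3225
  [2.5→6.5]: (44.99+13.50)/2 × 4 = 116.98
  [6.5→7.5]: (13.50+9.99)/2 × 1 = 11.745
  [7.5→8.5]: (9.99+7.39)/2 × 1 = 8.69
  Sum = 309.5175 mcg/mL·hr
IV tail: 7.39/0.301 = 24.551; AUC_iv,0→∞ = 309.5175 + 24.551 = 334.0685 mcg/mL·hr
Trapezoidal AUC_0→11.5 (transdermal patch):
  [0→1.5]: (0.00+28.25)/2 × 1.5 = 21.1875
  [1.5→2]: (28.25+25.13)/2 × 0.5 = 13.345
  [2→3]: (25.13+18.91)/2 × 1 = 22.02
  [3→9]: (18.91+3.11)/2 × 6 = 66.06
  [9→9.5]: (3.11+2.68)/2 × 0.5 = 1.4475
  [9.5→11.5]: (2.68+1.47)/2 × 2 = 4.15
  Sum = 128.21 mcg/mL·hr
transdermal patch tail: 1.47/0.301 = 4.884; AUC_ev,0→∞ = 128.21 + 4.884 = 133.094 mcg/mL·hr
F = (AUC_ev/D_ev)/(AUC_iv/D_iv) = (133.094/50)/(334.0685/20) = 2.66188/16.703425 = 0.1594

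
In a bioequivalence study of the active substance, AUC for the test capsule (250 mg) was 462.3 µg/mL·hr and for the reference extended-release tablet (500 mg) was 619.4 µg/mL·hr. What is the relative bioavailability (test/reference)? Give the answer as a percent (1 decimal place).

F_rel = 149.3%

F_rel = (AUC_test/D_test) / (AUC_ref/D_ref)
      = (462.3/250) / (619.4/500)
      = 1.8492 / 1.2388 = 1.4927 = 149.27%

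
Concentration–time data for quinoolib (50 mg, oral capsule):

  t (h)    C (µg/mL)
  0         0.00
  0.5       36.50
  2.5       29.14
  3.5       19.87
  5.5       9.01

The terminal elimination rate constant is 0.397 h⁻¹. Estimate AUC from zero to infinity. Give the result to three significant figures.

AUC = 151 µg/mL·h

Trapezoidal AUC_0→5.5:
  [0→0.5]: (0.00+36.50)/2 × 0.5 = 9.125
  [0.5→2.5]: (36.50+29.14)/2 × 2 = 65.64
  [2.5→3.5]: (29.14+19.87)/2 × 1 = 24.505
  [3.5→5.5]: (19.87+9.01)/2 × 2 = 28.88
  Sum = 128.15 µg/mL·h
Extrapolated tail: C_last / k_e = 9.01 / 0.397 = 22.695
AUC_0→∞ = 128.15 + 22.695 = 150.845 µg/mL·h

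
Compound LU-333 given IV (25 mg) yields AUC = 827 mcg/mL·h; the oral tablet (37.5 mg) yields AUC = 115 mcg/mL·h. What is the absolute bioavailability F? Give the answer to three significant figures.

F = 0.0927

F = (AUC_ev / D_ev) / (AUC_iv / D_iv)
  = (115/37.5) / (827/25)
  = 3.06667 / 33.08 = 0.0927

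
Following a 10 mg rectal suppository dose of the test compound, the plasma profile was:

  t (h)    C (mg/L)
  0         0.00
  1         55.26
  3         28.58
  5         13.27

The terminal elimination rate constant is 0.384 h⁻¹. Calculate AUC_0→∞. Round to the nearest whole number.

AUC = 188 mg/L·h

Trapezoidal AUC_0→5:
  [0→1]: (0.00+55.26)/2 × 1 = 27.63
  [1→3]: (55.26+28.58)/2 × 2 = 83.84
  [3→5]: (28.58+13.27)/2 × 2 = 41.85
  Sum = 153.32 mg/L·h
Extrapolated tail: C_last / k_e = 13.27 / 0.384 = 34.557
AUC_0→∞ = 153.32 + 34.557 = 187.877 mg/L·h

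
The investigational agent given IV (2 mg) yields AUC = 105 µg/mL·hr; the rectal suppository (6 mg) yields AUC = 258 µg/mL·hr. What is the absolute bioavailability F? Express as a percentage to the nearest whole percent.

F = 82%

F = (AUC_ev / D_ev) / (AUC_iv / D_iv)
  = (258/6) / (105/2)
  = 43 / 52.5 = 0.8190
  = 81.90%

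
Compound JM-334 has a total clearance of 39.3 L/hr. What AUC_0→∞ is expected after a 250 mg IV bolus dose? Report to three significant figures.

AUC_0→∞ = Dose_iv / CL
        = 250 / 39.3 = 6.36132 mg/L·hr

AUC = 6.36 mg/L·hr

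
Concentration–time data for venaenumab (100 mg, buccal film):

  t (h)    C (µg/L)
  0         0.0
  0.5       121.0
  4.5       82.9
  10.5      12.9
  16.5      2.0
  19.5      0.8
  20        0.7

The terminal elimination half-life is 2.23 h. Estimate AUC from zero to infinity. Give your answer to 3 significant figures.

Trapezoidal AUC_0→20:
  [0→0.5]: (0.0+121.0)/2 × 0.5 = 30.25
  [0.5→4.5]: (121.0+82.9)/2 × 4 = 407.8
  [4.5→10.5]: (82.9+12.9)/2 × 6 = 287.4
  [10.5→16.5]: (12.9+2.0)/2 × 6 = 44.7
  [16.5→19.5]: (2.0+0.8)/2 × 3 = 4.2
  [19.5→20]: (0.8+0.7)/2 × 0.5 = 0.375
  Sum = 774.725 µg/L·h
k_e = ln2 / t½ = 0.693147 / 2.23 = 0.3108 h^-1
Extrapolated tail: C_last / k_e = 0.7 / 0.3108 = 2.252
AUC_0→∞ = 774.725 + 2.252 = 776.977 µg/L·h

AUC = 777 µg/L·h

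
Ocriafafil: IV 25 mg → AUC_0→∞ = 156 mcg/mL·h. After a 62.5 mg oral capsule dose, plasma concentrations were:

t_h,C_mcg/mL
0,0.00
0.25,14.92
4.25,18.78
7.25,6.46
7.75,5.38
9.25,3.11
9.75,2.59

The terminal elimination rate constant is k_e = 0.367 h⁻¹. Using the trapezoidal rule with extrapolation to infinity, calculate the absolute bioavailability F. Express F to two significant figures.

Trapezoidal AUC_0→9.75 (oral capsule):
  [0→0.25]: (0.00+14.92)/2 × 0.25 = 1.865
  [0.25→4.25]: (14.92+18.78)/2 × 4 = 67.4
  [4.25→7.25]: (18.78+6.46)/2 × 3 = 37.86
  [7.25→7.75]: (6.46+5.38)/2 × 0.5 = 2.96
  [7.75→9.25]: (5.38+3.11)/2 × 1.5 = 6.3675
  [9.25→9.75]: (3.11+2.59)/2 × 0.5 = 1.425
  Sum = 117.8775 mcg/mL·h
Tail: C_last/k_e = 2.59/0.367 = 7.057
AUC_0→∞ (oral capsule) = 117.8775 + 7.057 = 124.9345 mcg/mL·h
F = (AUC_ev/D_ev)/(AUC_iv/D_iv) = (124.9345/62.5)/(156/25) = 1.998952/6.24 = 0.3203

F = 0.32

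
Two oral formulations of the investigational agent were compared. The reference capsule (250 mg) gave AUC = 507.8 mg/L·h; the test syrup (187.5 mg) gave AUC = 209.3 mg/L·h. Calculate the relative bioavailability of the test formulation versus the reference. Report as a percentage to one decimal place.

F_rel = (AUC_test/D_test) / (AUC_ref/D_ref)
      = (209.3/187.5) / (507.8/250)
      = 1.11627 / 2.0312 = 0.5496 = 54.96%

F_rel = 55.0%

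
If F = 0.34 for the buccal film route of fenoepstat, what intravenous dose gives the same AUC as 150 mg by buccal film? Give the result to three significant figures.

Systemic exposure from an extravascular dose = F × D_ev, so the equivalent IV dose is F × D_ev.
D_iv = F × D_ev = 0.34 × 150 = 51 mg

D_iv = 51.0 mg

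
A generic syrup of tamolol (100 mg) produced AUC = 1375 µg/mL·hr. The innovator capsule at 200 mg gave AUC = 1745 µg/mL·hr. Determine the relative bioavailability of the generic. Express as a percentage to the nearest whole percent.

F_rel = (AUC_test/D_test) / (AUC_ref/D_ref)
      = (1375/100) / (1745/200)
      = 13.75 / 8.725 = 1.5759 = 157.59%

F_rel = 158%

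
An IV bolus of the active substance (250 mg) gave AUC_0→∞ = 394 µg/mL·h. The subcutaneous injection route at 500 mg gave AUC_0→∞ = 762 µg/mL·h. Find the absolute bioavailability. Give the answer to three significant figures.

F = (AUC_ev / D_ev) / (AUC_iv / D_iv)
  = (762/500) / (394/250)
  = 1.524 / 1.576 = 0.9670

F = 0.967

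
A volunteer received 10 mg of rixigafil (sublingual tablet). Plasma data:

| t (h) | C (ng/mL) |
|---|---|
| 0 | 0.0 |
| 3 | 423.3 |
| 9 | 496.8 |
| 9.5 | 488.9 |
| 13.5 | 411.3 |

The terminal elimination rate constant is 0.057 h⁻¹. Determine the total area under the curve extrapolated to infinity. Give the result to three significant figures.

AUC = 12700 ng/mL·h

Trapezoidal AUC_0→13.5:
  [0→3]: (0.0+423.3)/2 × 3 = 634.95
  [3→9]: (423.3+496.8)/2 × 6 = 2760.3
  [9→9.5]: (496.8+488.9)/2 × 0.5 = 246.425
  [9.5→13.5]: (488.9+411.3)/2 × 4 = 1800.4
  Sum = 5442.075 ng/mL·h
Extrapolated tail: C_last / k_e = 411.3 / 0.057 = 7215.789
AUC_0→∞ = 5442.075 + 7215.789 = 12657.864 ng/mL·h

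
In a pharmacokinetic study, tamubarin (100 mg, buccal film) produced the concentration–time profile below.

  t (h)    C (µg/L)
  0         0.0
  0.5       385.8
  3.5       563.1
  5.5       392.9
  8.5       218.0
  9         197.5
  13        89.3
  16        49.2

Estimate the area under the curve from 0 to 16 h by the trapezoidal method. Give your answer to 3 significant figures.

AUC = 4280 µg/L·h

Trapezoidal AUC_0→16:
  [0→0.5]: (0.0+385.8)/2 × 0.5 = 96.45
  [0.5→3.5]: (385.8+563.1)/2 × 3 = 1423.35
  [3.5→5.5]: (563.1+392.9)/2 × 2 = 956.0
  [5.5→8.5]: (392.9+218.0)/2 × 3 = 916.35
  [8.5→9]: (218.0+197.5)/2 × 0.5 = 103.875
  [9→13]: (197.5+89.3)/2 × 4 = 573.6
  [13→16]: (89.3+49.2)/2 × 3 = 207.75
  Sum = 4277.375 µg/L·h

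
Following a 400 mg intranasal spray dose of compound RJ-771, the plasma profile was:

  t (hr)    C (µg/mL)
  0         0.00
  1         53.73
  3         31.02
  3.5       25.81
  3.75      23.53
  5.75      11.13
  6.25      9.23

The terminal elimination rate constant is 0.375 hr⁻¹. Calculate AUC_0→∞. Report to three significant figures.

AUC = 196 µg/mL·hr

Trapezoidal AUC_0→6.25:
  [0→1]: (0.00+53.73)/2 × 1 = 26.865
  [1→3]: (53.73+31.02)/2 × 2 = 84.75
  [3→3.5]: (31.02+25.81)/2 × 0.5 = 14.2075
  [3.5→3.75]: (25.81+23.53)/2 × 0.25 = 6.1675
  [3.75→5.75]: (23.53+11.13)/2 × 2 = 34.66
  [5.75→6.25]: (11.13+9.23)/2 × 0.5 = 5.09
  Sum = 171.74 µg/mL·hr
Extrapolated tail: C_last / k_e = 9.23 / 0.375 = 24.613
AUC_0→∞ = 171.74 + 24.613 = 196.353 µg/mL·hr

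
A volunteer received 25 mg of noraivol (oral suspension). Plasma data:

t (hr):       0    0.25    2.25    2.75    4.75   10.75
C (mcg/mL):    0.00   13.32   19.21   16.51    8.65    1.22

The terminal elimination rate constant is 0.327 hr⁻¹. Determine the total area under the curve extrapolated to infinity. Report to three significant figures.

Trapezoidal AUC_0→10.75:
  [0→0.25]: (0.00+13.32)/2 × 0.25 = 1.665
  [0.25→2.25]: (13.32+19.21)/2 × 2 = 32.53
  [2.25→2.75]: (19.21+16.51)/2 × 0.5 = 8.93
  [2.75→4.75]: (16.51+8.65)/2 × 2 = 25.16
  [4.75→10.75]: (8.65+1.22)/2 × 6 = 29.61
  Sum = 97.895 mcg/mL·hr
Extrapolated tail: C_last / k_e = 1.22 / 0.327 = 3.731
AUC_0→∞ = 97.895 + 3.731 = 101.626 mcg/mL·hr

AUC = 102 mcg/mL·hr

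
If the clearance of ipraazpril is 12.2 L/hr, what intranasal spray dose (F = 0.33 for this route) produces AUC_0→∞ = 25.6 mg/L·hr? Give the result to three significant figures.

Dose = CL × AUC_0→∞ / F
     = 12.2 × 25.6 / 0.33 = 946.424 mg

Dose = 946 mg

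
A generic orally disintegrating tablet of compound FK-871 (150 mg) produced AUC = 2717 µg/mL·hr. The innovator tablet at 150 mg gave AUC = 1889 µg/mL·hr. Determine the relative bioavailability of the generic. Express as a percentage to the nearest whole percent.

F_rel = 144%

F_rel = (AUC_test/D_test) / (AUC_ref/D_ref)
      = (2717/150) / (1889/150)
      = 18.1133 / 12.5933 = 1.4383 = 143.83%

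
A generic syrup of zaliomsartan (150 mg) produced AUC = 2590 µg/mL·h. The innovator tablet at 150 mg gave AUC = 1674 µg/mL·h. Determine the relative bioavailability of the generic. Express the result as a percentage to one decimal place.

F_rel = 154.7%

F_rel = (AUC_test/D_test) / (AUC_ref/D_ref)
      = (2590/150) / (1674/150)
      = 17.2667 / 11.16 = 1.5472 = 154.72%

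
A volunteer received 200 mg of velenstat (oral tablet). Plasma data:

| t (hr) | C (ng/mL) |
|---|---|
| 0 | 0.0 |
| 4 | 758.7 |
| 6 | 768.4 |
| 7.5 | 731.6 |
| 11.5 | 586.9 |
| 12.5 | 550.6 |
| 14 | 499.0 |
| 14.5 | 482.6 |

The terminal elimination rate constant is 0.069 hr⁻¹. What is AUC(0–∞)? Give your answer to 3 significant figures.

AUC = 15400 ng/mL·hr

Trapezoidal AUC_0→14.5:
  [0→4]: (0.0+758.7)/2 × 4 = 1517.4
  [4→6]: (758.7+768.4)/2 × 2 = 1527.1
  [6→7.5]: (768.4+731.6)/2 × 1.5 = 1125.0
  [7.5→11.5]: (731.6+586.9)/2 × 4 = 2637.0
  [11.5→12.5]: (586.9+550.6)/2 × 1 = 568.75
  [12.5→14]: (550.6+499.0)/2 × 1.5 = 787.2
  [14→14.5]: (499.0+482.6)/2 × 0.5 = 245.4
  Sum = 8407.85 ng/mL·hr
Extrapolated tail: C_last / k_e = 482.6 / 0.069 = 6994.203
AUC_0→∞ = 8407.85 + 6994.203 = 15402.053 ng/mL·hr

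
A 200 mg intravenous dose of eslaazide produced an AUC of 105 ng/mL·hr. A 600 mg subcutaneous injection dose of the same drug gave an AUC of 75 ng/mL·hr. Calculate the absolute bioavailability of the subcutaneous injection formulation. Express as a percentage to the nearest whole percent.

F = (AUC_ev / D_ev) / (AUC_iv / D_iv)
  = (75/600) / (105/200)
  = 0.125 / 0.525 = 0.2381
  = 23.81%

F = 24%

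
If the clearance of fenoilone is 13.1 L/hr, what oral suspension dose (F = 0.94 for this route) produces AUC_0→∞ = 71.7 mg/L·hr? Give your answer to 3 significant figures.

Dose = 999 mg

Dose = CL × AUC_0→∞ / F
     = 13.1 × 71.7 / 0.94 = 999.223 mg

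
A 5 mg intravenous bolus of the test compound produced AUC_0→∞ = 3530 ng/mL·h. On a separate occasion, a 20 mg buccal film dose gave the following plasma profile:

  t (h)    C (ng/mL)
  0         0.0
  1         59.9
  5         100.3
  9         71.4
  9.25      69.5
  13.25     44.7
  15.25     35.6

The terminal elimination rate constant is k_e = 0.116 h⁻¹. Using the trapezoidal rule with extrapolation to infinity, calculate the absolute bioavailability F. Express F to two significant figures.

Trapezoidal AUC_0→15.25 (buccal film):
  [0→1]: (0.0+59.9)/2 × 1 = 29.95
  [1→5]: (59.9+100.3)/2 × 4 = 320.4
  [5→9]: (100.3+71.4)/2 × 4 = 343.4
  [9→9.25]: (71.4+69.5)/2 × 0.25 = 17.6125
  [9.25→13.25]: (69.5+44.7)/2 × 4 = 228.4
  [13.25→15.25]: (44.7+35.6)/2 × 2 = 80.3
  Sum = 1020.0625 ng/mL·h
Tail: C_last/k_e = 35.6/0.116 = 306.897
AUC_0→∞ (buccal film) = 1020.0625 + 306.897 = 1326.9595 ng/mL·h
F = (AUC_ev/D_ev)/(AUC_iv/D_iv) = (1326.9595/20)/(3530/5) = 66.347975/706 = 0.0940

F = 0.094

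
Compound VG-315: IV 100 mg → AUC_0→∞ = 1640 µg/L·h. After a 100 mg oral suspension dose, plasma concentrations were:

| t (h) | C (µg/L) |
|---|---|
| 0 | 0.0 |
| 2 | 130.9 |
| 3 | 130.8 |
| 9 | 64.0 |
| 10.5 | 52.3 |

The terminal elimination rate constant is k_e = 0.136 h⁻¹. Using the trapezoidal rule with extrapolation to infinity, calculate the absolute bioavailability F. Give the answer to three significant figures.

F = 0.804

Trapezoidal AUC_0→10.5 (oral suspension):
  [0→2]: (0.0+130.9)/2 × 2 = 130.9
  [2→3]: (130.9+130.8)/2 × 1 = 130.85
  [3→9]: (130.8+64.0)/2 × 6 = 584.4
  [9→10.5]: (64.0+52.3)/2 × 1.5 = 87.225
  Sum = 933.375 µg/L·h
Tail: C_last/k_e = 52.3/0.136 = 384.559
AUC_0→∞ (oral suspension) = 933.375 + 384.559 = 1317.934 µg/L·h
F = (AUC_ev/D_ev)/(AUC_iv/D_iv) = (1317.934/100)/(1640/100) = 13.17934/16.4 = 0.8036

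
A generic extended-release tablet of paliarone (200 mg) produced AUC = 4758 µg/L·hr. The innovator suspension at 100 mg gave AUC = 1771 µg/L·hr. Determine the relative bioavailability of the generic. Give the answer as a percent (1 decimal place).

F_rel = (AUC_test/D_test) / (AUC_ref/D_ref)
      = (4758/200) / (1771/100)
      = 23.79 / 17.71 = 1.3433 = 134.33%

F_rel = 134.3%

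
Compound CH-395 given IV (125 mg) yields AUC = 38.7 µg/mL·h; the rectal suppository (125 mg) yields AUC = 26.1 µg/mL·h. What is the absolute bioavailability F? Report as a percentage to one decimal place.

F = (AUC_ev / D_ev) / (AUC_iv / D_iv)
  = (26.1/125) / (38.7/125)
  = 0.2088 / 0.3096 = 0.6744
  = 67.44%

F = 67.4%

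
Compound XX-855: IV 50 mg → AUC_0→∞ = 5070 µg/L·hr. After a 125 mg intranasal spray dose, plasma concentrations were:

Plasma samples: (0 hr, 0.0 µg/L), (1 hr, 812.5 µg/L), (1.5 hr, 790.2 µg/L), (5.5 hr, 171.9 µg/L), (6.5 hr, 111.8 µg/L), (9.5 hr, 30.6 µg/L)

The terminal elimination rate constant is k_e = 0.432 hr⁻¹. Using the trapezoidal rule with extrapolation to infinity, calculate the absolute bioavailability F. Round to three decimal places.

F = 0.249

Trapezoidal AUC_0→9.5 (intranasal spray):
  [0→1]: (0.0+812.5)/2 × 1 = 406.25
  [1→1.5]: (812.5+790.2)/2 × 0.5 = 400.675
  [1.5→5.5]: (790.2+171.9)/2 × 4 = 1924.2
  [5.5→6.5]: (171.9+111.8)/2 × 1 = 141.85
  [6.5→9.5]: (111.8+30.6)/2 × 3 = 213.6
  Sum = 3086.575 µg/L·hr
Tail: C_last/k_e = 30.6/0.432 = 70.833
AUC_0→∞ (intranasal spray) = 3086.575 + 70.833 = 3157.408 µg/L·hr
F = (AUC_ev/D_ev)/(AUC_iv/D_iv) = (3157.408/125)/(5070/50) = 25.259264/101.4 = 0.2491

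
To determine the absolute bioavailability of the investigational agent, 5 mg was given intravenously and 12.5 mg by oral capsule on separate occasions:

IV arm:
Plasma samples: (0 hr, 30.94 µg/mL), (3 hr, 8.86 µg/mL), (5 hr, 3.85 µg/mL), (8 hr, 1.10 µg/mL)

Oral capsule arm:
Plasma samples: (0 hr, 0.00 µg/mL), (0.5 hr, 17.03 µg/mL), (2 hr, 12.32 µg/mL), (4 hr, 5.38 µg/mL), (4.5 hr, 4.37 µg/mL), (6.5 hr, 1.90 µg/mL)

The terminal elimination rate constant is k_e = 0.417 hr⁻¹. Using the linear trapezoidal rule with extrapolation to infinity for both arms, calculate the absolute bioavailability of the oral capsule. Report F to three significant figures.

Trapezoidal AUC_0→8 (IV):
  [0→3]: (30.94+8.86)/2 × 3 = 59.7
  [3→5]: (8.86+3.85)/2 × 2 = 12.71
  [5→8]: (3.85+1.10)/2 × 3 = 7.425
  Sum = 79.835 µg/mL·hr
IV tail: 1.10/0.417 = 2.638; AUC_iv,0→∞ = 79.835 + 2.638 = 82.473 µg/mL·hr
Trapezoidal AUC_0→6.5 (oral capsule):
  [0→0.5]: (0.00+17.03)/2 × 0.5 = 4.2575
  [0.5→2]: (17.03+12.32)/2 × 1.5 = 22.0125
  [2→4]: (12.32+5.38)/2 × 2 = 17.7
  [4→4.5]: (5.38+4.37)/2 × 0.5 = 2.4375
  [4.5→6.5]: (4.37+1.90)/2 × 2 = 6.27
  Sum = 52.6775 µg/mL·hr
oral capsule tail: 1.90/0.417 = 4.556; AUC_ev,0→∞ = 52.6775 + 4.556 = 57.2335 µg/mL·hr
F = (AUC_ev/D_ev)/(AUC_iv/D_iv) = (57.2335/12.5)/(82.473/5) = 4.57868/16.4946 = 0.2776

F = 0.278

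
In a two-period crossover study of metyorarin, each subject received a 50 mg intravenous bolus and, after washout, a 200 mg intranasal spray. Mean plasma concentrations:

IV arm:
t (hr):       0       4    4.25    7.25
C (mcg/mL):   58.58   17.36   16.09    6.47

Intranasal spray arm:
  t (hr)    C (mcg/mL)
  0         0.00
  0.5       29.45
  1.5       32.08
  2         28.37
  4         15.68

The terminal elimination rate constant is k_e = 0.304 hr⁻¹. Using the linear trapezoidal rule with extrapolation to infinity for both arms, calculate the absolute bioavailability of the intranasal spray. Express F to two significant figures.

F = 0.18

Trapezoidal AUC_0→7.25 (IV):
  [0→4]: (58.58+17.36)/2 × 4 = 151.88
  [4→4.25]: (17.36+16.09)/2 × 0.25 = 4.18125
  [4.25→7.25]: (16.09+6.47)/2 × 3 = 33.84
  Sum = 189.90125 mcg/mL·hr
IV tail: 6.47/0.304 = 21.283; AUC_iv,0→∞ = 189.90125 + 21.283 = 211.18425 mcg/mL·hr
Trapezoidal AUC_0→4 (intranasal spray):
  [0→0.5]: (0.00+29.45)/2 × 0.5 = 7.3625
  [0.5→1.5]: (29.45+32.08)/2 × 1 = 30.765
  [1.5→2]: (32.08+28.37)/2 × 0.5 = 15.1125
  [2→4]: (28.37+15.68)/2 × 2 = 44.05
  Sum = 97.29 mcg/mL·hr
intranasal spray tail: 15.68/0.304 = 51.579; AUC_ev,0→∞ = 97.29 + 51.579 = 148.869 mcg/mL·hr
F = (AUC_ev/D_ev)/(AUC_iv/D_iv) = (148.869/200)/(211.18425/50) = 0.744345/4.223685 = 0.1762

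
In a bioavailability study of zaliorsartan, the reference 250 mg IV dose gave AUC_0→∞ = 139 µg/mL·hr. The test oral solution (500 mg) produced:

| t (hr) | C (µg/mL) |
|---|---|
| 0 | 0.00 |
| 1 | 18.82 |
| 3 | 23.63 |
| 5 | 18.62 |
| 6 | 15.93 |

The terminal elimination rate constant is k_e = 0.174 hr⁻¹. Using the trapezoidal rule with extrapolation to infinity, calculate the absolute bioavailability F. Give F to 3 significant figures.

F = 0.730

Trapezoidal AUC_0→6 (oral solution):
  [0→1]: (0.00+18.82)/2 × 1 = 9.41
  [1→3]: (18.82+23.63)/2 × 2 = 42.45
  [3→5]: (23.63+18.62)/2 × 2 = 42.25
  [5→6]: (18.62+15.93)/2 × 1 = 17.275
  Sum = 111.385 µg/mL·hr
Tail: C_last/k_e = 15.93/0.174 = 91.552
AUC_0→∞ (oral solution) = 111.385 + 91.552 = 202.937 µg/mL·hr
F = (AUC_ev/D_ev)/(AUC_iv/D_iv) = (202.937/500)/(139/250) = 0.405874/0.556 = 0.7300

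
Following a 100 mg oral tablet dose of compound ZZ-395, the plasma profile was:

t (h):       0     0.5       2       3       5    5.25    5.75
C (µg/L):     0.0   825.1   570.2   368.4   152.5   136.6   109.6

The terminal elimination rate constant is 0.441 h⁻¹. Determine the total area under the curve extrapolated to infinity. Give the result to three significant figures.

AUC = 2590 µg/L·h

Trapezoidal AUC_0→5.75:
  [0→0.5]: (0.0+825.1)/2 × 0.5 = 206.275
  [0.5→2]: (825.1+570.2)/2 × 1.5 = 1046.475
  [2→3]: (570.2+368.4)/2 × 1 = 469.3
  [3→5]: (368.4+152.5)/2 × 2 = 520.9
  [5→5.25]: (152.5+136.6)/2 × 0.25 = 36.1375
  [5.25→5.75]: (136.6+109.6)/2 × 0.5 = 61.55
  Sum = 2340.6375 µg/L·h
Extrapolated tail: C_last / k_e = 109.6 / 0.441 = 248.526
AUC_0→∞ = 2340.6375 + 248.526 = 2589.1635 µg/L·h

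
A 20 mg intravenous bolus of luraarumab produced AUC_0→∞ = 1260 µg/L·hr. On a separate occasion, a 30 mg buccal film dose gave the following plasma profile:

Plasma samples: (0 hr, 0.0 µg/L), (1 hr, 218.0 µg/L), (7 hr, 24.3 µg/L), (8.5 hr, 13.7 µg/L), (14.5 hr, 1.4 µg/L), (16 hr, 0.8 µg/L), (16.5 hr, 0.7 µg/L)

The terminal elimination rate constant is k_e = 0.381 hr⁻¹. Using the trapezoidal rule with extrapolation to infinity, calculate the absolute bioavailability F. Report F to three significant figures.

Trapezoidal AUC_0→16.5 (buccal film):
  [0→1]: (0.0+218.0)/2 × 1 = 109.0
  [1→7]: (218.0+24.3)/2 × 6 = 726.9
  [7→8.5]: (24.3+13.7)/2 × 1.5 = 28.5
  [8.5→14.5]: (13.7+1.4)/2 × 6 = 45.3
  [14.5→16]: (1.4+0.8)/2 × 1.5 = 1.65
  [16→16.5]: (0.8+0.7)/2 × 0.5 = 0.375
  Sum = 911.725 µg/L·hr
Tail: C_last/k_e = 0.7/0.381 = 1.837
AUC_0→∞ (buccal film) = 911.725 + 1.837 = 913.562 µg/L·hr
F = (AUC_ev/D_ev)/(AUC_iv/D_iv) = (913.562/30)/(1260/20) = 30.4521/63 = 0.4834

F = 0.483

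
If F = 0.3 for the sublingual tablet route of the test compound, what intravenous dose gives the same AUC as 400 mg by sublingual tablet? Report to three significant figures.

D_iv = 120 mg

Systemic exposure from an extravascular dose = F × D_ev, so the equivalent IV dose is F × D_ev.
D_iv = F × D_ev = 0.3 × 400 = 120 mg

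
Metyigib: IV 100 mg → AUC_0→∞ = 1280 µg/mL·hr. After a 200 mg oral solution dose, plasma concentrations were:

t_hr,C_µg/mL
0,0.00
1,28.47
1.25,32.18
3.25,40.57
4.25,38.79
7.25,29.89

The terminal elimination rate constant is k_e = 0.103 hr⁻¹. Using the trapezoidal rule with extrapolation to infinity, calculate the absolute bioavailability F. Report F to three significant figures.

F = 0.206

Trapezoidal AUC_0→7.25 (oral solution):
  [0→1]: (0.00+28.47)/2 × 1 = 14.235
  [1→1.25]: (28.47+32.18)/2 × 0.25 = 7.58125
  [1.25→3.25]: (32.18+40.57)/2 × 2 = 72.75
  [3.25→4.25]: (40.57+38.79)/2 × 1 = 39.68
  [4.25→7.25]: (38.79+29.89)/2 × 3 = 103.02
  Sum = 237.26625 µg/mL·hr
Tail: C_last/k_e = 29.89/0.103 = 290.194
AUC_0→∞ (oral solution) = 237.26625 + 290.194 = 527.46025 µg/mL·hr
F = (AUC_ev/D_ev)/(AUC_iv/D_iv) = (527.46025/200)/(1280/100) = 2.6373/12.8 = 0.2060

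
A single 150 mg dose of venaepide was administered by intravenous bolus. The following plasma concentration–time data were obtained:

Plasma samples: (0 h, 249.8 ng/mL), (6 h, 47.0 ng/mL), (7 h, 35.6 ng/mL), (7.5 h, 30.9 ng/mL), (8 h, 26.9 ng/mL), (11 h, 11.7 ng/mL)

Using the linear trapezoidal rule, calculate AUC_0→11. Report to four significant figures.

AUC = 1021 ng/mL·h

Trapezoidal AUC_0→11:
  [0→6]: (249.8+47.0)/2 × 6 = 890.4
  [6→7]: (47.0+35.6)/2 × 1 = 41.3
  [7→7.5]: (35.6+30.9)/2 × 0.5 = 16.625
  [7.5→8]: (30.9+26.9)/2 × 0.5 = 14.45
  [8→11]: (26.9+11.7)/2 × 3 = 57.9
  Sum = 1020.675 ng/mL·h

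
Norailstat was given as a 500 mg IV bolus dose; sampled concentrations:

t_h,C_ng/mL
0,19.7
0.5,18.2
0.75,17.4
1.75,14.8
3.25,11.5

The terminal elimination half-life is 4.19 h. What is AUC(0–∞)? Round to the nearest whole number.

AUC = 119 ng/mL·h

Trapezoidal AUC_0→3.25:
  [0→0.5]: (19.7+18.2)/2 × 0.5 = 9.475
  [0.5→0.75]: (18.2+17.4)/2 × 0.25 = 4.45
  [0.75→1.75]: (17.4+14.8)/2 × 1 = 16.1
  [1.75→3.25]: (14.8+11.5)/2 × 1.5 = 19.725
  Sum = 49.75 ng/mL·h
k_e = ln2 / t½ = 0.693147 / 4.19 = 0.1654 h^-1
Extrapolated tail: C_last / k_e = 11.5 / 0.1654 = 69.528
AUC_0→∞ = 49.75 + 69.528 = 119.278 ng/mL·h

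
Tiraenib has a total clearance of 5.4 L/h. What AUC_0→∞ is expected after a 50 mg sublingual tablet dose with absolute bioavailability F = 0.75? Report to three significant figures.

AUC = 6.94 mg/L·h

AUC_0→∞ = F × Dose / CL
        = 0.75 × 50 / 5.4 = 6.94444 mg/L·h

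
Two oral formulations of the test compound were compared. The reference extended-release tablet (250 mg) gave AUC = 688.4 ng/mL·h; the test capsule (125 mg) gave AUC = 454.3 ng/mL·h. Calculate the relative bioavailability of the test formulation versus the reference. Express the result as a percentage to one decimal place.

F_rel = 132.0%

F_rel = (AUC_test/D_test) / (AUC_ref/D_ref)
      = (454.3/125) / (688.4/250)
      = 3.6344 / 2.7536 = 1.3199 = 131.99%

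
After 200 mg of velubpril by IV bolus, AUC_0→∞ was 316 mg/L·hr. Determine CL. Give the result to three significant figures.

CL = 0.633 L/hr

CL = Dose_iv / AUC_0→∞
   = 200 / 316 = 0.632911 L/hr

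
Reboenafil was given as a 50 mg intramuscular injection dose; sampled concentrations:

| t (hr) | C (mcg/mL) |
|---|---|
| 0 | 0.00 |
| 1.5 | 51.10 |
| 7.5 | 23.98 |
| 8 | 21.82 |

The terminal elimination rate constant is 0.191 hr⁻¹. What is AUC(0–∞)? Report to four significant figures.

AUC = 389.3 mcg/mL·hr

Trapezoidal AUC_0→8:
  [0→1.5]: (0.00+51.10)/2 × 1.5 = 38.325
  [1.5→7.5]: (51.10+23.98)/2 × 6 = 225.24
  [7.5→8]: (23.98+21.82)/2 × 0.5 = 11.45
  Sum = 275.015 mcg/mL·hr
Extrapolated tail: C_last / k_e = 21.82 / 0.191 = 114.241
AUC_0→∞ = 275.015 + 114.241 = 389.256 mcg/mL·hr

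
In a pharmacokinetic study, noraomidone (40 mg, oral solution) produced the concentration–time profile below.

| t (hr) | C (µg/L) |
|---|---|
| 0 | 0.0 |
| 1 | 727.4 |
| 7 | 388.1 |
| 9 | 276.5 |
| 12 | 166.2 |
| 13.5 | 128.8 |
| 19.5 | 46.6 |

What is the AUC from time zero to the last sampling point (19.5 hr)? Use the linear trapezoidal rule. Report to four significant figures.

AUC = 5786 µg/L·hr

Trapezoidal AUC_0→19.5:
  [0→1]: (0.0+727.4)/2 × 1 = 363.7
  [1→7]: (727.4+388.1)/2 × 6 = 3346.5
  [7→9]: (388.1+276.5)/2 × 2 = 664.6
  [9→12]: (276.5+166.2)/2 × 3 = 664.05
  [12→13.5]: (166.2+128.8)/2 × 1.5 = 221.25
  [13.5→19.5]: (128.8+46.6)/2 × 6 = 526.2
  Sum = 5786.3 µg/L·hr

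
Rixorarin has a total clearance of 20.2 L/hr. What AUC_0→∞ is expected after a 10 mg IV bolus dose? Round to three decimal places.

AUC = 0.495 mg/L·hr

AUC_0→∞ = Dose_iv / CL
        = 10 / 20.2 = 0.49505 mg/L·hr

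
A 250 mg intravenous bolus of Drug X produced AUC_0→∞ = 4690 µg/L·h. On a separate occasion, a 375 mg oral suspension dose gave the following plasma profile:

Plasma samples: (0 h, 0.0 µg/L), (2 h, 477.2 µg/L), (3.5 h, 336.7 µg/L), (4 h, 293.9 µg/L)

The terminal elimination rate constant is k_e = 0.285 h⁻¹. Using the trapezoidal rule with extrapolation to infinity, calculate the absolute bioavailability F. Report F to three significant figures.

F = 0.324

Trapezoidal AUC_0→4 (oral suspension):
  [0→2]: (0.0+477.2)/2 × 2 = 477.2
  [2→3.5]: (477.2+336.7)/2 × 1.5 = 610.425
  [3.5→4]: (336.7+293.9)/2 × 0.5 = 157.65
  Sum = 1245.275 µg/L·h
Tail: C_last/k_e = 293.9/0.285 = 1031.228
AUC_0→∞ (oral suspension) = 1245.275 + 1031.228 = 2276.503 µg/L·h
F = (AUC_ev/D_ev)/(AUC_iv/D_iv) = (2276.503/375)/(4690/250) = 6.07067/18.76 = 0.3236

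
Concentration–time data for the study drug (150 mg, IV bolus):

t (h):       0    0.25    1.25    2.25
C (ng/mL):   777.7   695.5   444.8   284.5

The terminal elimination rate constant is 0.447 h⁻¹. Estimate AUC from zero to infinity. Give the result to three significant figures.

AUC = 1760 ng/mL·h

Trapezoidal AUC_0→2.25:
  [0→0.25]: (777.7+695.5)/2 × 0.25 = 184.15
  [0.25→1.25]: (695.5+444.8)/2 × 1 = 570.15
  [1.25→2.25]: (444.8+284.5)/2 × 1 = 364.65
  Sum = 1118.95 ng/mL·h
Extrapolated tail: C_last / k_e = 284.5 / 0.447 = 636.465
AUC_0→∞ = 1118.95 + 636.465 = 1755.415 ng/mL·h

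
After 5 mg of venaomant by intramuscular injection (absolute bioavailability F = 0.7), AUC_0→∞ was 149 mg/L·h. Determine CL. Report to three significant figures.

CL = F × Dose / AUC_0→∞
   = 0.7 × 5 / 149 = 0.0234899 L/h

CL = 0.0235 L/h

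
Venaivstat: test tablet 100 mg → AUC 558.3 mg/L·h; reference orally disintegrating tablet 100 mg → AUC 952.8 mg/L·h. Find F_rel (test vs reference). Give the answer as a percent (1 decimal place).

F_rel = 58.6%

F_rel = (AUC_test/D_test) / (AUC_ref/D_ref)
      = (558.3/100) / (952.8/100)
      = 5.583 / 9.528 = 0.5860 = 58.60%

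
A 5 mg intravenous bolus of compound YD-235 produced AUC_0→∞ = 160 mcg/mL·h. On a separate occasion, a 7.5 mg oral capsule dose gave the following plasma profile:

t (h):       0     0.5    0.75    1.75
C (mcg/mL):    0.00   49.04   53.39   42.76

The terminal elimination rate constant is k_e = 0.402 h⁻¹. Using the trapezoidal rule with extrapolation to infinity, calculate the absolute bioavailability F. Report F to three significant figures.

F = 0.748

Trapezoidal AUC_0→1.75 (oral capsule):
  [0→0.5]: (0.00+49.04)/2 × 0.5 = 12.26
  [0.5→0.75]: (49.04+53.39)/2 × 0.25 = 12.80375
  [0.75→1.75]: (53.39+42.76)/2 × 1 = 48.075
  Sum = 73.13875 mcg/mL·h
Tail: C_last/k_e = 42.76/0.402 = 106.368
AUC_0→∞ (oral capsule) = 73.13875 + 106.368 = 179.50675 mcg/mL·h
F = (AUC_ev/D_ev)/(AUC_iv/D_iv) = (179.50675/7.5)/(160/5) = 23.9342/32 = 0.7479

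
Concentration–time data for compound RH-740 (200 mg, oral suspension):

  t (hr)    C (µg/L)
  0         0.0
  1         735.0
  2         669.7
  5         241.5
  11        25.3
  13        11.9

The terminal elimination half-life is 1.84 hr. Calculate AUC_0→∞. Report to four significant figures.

AUC = 3306 µg/L·hr

Trapezoidal AUC_0→13:
  [0→1]: (0.0+735.0)/2 × 1 = 367.5
  [1→2]: (735.0+669.7)/2 × 1 = 702.35
  [2→5]: (669.7+241.5)/2 × 3 = 1366.8
  [5→11]: (241.5+25.3)/2 × 6 = 800.4
  [11→13]: (25.3+11.9)/2 × 2 = 37.2
  Sum = 3274.25 µg/L·hr
k_e = ln2 / t½ = 0.693147 / 1.84 = 0.3767 hr^-1
Extrapolated tail: C_last / k_e = 11.9 / 0.3767 = 31.590
AUC_0→∞ = 3274.25 + 31.590 = 3305.84 µg/L·hr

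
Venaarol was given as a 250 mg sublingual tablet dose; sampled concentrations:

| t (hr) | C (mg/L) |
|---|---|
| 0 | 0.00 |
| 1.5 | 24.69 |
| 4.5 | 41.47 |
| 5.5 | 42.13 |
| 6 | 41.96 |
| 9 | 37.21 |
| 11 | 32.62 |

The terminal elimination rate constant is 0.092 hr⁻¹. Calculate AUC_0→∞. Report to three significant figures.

Trapezoidal AUC_0→11:
  [0→1.5]: (0.00+24.69)/2 × 1.5 = 18.5175
  [1.5→4.5]: (24.69+41.47)/2 × 3 = 99.24
  [4.5→5.5]: (41.47+42.13)/2 × 1 = 41.8
  [5.5→6]: (42.13+41.96)/2 × 0.5 = 21.0225
  [6→9]: (41.96+37.21)/2 × 3 = 118.755
  [9→11]: (37.21+32.62)/2 × 2 = 69.83
  Sum = 369.165 mg/L·hr
Extrapolated tail: C_last / k_e = 32.62 / 0.092 = 354.565
AUC_0→∞ = 369.165 + 354.565 = 723.73 mg/L·hr

AUC = 724 mg/L·hr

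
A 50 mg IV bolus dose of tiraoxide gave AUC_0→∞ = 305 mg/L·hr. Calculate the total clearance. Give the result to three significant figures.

CL = Dose_iv / AUC_0→∞
   = 50 / 305 = 0.163934 L/hr

CL = 0.164 L/hr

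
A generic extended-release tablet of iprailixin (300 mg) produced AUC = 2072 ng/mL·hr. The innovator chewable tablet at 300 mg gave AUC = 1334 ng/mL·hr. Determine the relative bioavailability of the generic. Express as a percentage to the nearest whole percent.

F_rel = 155%

F_rel = (AUC_test/D_test) / (AUC_ref/D_ref)
      = (2072/300) / (1334/300)
      = 6.90667 / 4.44667 = 1.5532 = 155.32%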